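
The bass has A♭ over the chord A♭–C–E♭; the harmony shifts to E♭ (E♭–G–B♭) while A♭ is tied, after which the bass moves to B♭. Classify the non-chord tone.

The harmony at that moment is E♭ major triad (E♭, G, B♭); A♭ is not a chord tone.
It is held over (the same pitch as the preceding A♭) and left by step up to B♭.
Held over from the previous chord and resolving up by step — a retardation.

A♭ is a retardation.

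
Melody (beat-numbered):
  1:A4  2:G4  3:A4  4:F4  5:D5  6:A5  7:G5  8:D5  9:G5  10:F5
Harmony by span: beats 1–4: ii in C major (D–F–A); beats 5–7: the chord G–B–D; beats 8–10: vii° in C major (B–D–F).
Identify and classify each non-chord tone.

G4 (beat 2) — neighbor tone; A5 (beat 6) — appoggiatura; G5 (beat 9) — appoggiatura.

The harmony at that moment is D minor triad (D, F, A); G4 is not a chord tone.
It is approached by step down from A4 and left by step up to A4.
Step away and step back to the same note — a neighbor tone (lower neighbor).
The harmony at that moment is G major triad (G, B, D); A5 is not a chord tone.
It is approached by leap up from D5 and left by step down to G5.
Leap in, step out — an appoggiatura.
The harmony at that moment is B diminished triad (B, D, F); G5 is not a chord tone.
It is approached by leap up from D5 and left by step down to F5.
Leap in, step out — an appoggiatura.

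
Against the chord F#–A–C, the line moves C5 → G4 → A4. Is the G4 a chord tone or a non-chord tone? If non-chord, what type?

The harmony at that moment is F# diminished triad (F#, A, C); G4 is not a chord tone.
It is approached by leap down from C5 and left by step up to A4.
Leap in, step out — an appoggiatura.

Non-chord tone — an appoggiatura.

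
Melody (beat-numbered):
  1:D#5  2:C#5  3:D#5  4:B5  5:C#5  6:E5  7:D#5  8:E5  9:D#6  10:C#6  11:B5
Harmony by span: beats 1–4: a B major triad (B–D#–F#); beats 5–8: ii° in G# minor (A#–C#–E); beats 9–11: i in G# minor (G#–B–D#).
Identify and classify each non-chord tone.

The harmony at that moment is B major triad (B, D#, F#); C#5 is not a chord tone.
It is approached by step down from D#5 and left by step up to D#5.
Step away and step back to the same note — a neighbor tone (lower neighbor).
The harmony at that moment is A# diminished triad (A#, C#, E); D#5 is not a chord tone.
It is approached by step down from E5 and left by step up to E5.
Step away and step back to the same note — a neighbor tone (lower neighbor).
The harmony at that moment is G# minor triad (G#, B, D#); C#6 is not a chord tone.
It is approached by step down from D#6 and left by step down to B5.
Step in, step out in the same direction — a passing tone.

C#5 (beat 2) — neighbor tone; D#5 (beat 7) — neighbor tone; C#6 (beat 10) — passing tone.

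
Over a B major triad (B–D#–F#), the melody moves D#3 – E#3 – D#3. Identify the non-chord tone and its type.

E#3 is a neighbor tone.

The harmony at that moment is B major triad (B, D#, F#); E#3 is not a chord tone.
It is approached by step up from D#3 and left by step down to D#3.
Step away and step back to the same note — a neighbor tone (upper neighbor).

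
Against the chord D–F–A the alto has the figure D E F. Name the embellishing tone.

The harmony at that moment is D minor triad (D, F, A); E is not a chord tone.
It is approached by step up from D and left by step up to F.
Step in, step out in the same direction — a passing tone.

E is a passing tone.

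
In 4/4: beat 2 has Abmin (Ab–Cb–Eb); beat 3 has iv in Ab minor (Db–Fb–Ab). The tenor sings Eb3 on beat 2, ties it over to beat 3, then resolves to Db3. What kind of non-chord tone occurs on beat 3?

The harmony at that moment is Db minor triad (Db, Fb, Ab); Eb3 is not a chord tone.
It is held over (the same pitch as the preceding Eb3) and left by step down to Db3.
Held over from the previous chord and resolving down by step — a suspension.

Suspension.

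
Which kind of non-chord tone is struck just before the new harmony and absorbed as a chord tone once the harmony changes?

Approach: ahead of the chord change (typically by step), so it is dissonant against the current harmony. Departure: none — the same pitch is restated or held and is a chord tone of the new harmony.
Dissonant first, consonant once the harmony catches up: the note simply arrives early — an anticipation. (The reverse timing, consonant first and dissonant after the change, would be a suspension or retardation.)

Anticipation.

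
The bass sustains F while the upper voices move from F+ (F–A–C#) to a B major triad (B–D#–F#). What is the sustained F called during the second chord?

The harmony at that moment is B major triad (B, D#, F#); F is not a chord tone.
It is held over (the same pitch as the preceding F) and then sustained as the same pitch into the next harmony.
Sustained through a change of harmony — a pedal tone.

Pedal tone (pedal point).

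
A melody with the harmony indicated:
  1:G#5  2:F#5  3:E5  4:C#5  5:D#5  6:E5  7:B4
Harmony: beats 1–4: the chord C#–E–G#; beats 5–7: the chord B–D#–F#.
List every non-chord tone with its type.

The harmony at that moment is C# minor triad (C#, E, G#); F#5 is not a chord tone.
It is approached by step down from G#5 and left by step down to E5.
Step in, step out in the same direction — a passing tone.
The harmony at that moment is B major triad (B, D#, F#); E5 is not a chord tone.
It is approached by step up from D#5 and left by leap down to B4.
Step in, leap out — an escape tone.

F#5 (beat 2) — passing tone; E5 (beat 6) — escape tone.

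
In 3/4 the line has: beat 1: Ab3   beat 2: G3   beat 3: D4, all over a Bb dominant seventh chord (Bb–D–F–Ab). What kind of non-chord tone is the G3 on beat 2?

Escape tone.

The harmony at that moment is Bb dominant seventh chord (Bb, D, F, Ab); G3 is not a chord tone.
It is approached by step down from Ab3 and left by leap up to D4.
Step in, leap out, on a weak beat — an escape tone.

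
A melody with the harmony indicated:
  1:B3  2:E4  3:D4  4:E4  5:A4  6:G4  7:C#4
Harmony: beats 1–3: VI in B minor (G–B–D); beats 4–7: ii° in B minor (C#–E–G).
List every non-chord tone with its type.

E4 (beat 2) — appoggiatura; A4 (beat 5) — appoggiatura.

The harmony at that moment is G major triad (G, B, D); E4 is not a chord tone.
It is approached by leap up from B3 and left by step down to D4.
Leap in, step out — an appoggiatura.
The harmony at that moment is C# diminished triad (C#, E, G); A4 is not a chord tone.
It is approached by leap up from E4 and left by step down to G4.
Leap in, step out — an appoggiatura.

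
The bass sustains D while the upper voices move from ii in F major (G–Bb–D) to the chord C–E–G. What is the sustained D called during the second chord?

Pedal tone (pedal point).

The harmony at that moment is C major triad (C, E, G); D is not a chord tone.
It is held over (the same pitch as the preceding D) and then sustained as the same pitch into the next harmony.
Sustained through a change of harmony — a pedal tone.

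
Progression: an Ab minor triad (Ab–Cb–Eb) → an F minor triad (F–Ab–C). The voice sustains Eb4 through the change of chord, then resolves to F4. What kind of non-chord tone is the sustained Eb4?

The harmony at that moment is F minor triad (F, Ab, C); Eb4 is not a chord tone.
It is held over (the same pitch as the preceding Eb4) and left by step up to F4.
Held over from the previous chord and resolving up by step — a retardation.

Eb4 is a retardation.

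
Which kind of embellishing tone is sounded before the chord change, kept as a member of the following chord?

Anticipation.

Approach: ahead of the chord change (typically by step), so it is dissonant against the current harmony. Departure: none — the same pitch is restated or held and is a chord tone of the new harmony.
Dissonant first, consonant once the harmony catches up: the note simply arrives early — an anticipation. (The reverse timing, consonant first and dissonant after the change, would be a suspension or retardation.)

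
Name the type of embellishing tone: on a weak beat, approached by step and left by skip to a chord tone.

Escape tone.

Approach: by step. Departure: by leap. Metric position: weak.
Step in, leap out, from a weak position — an escape tone (échappée). (It is the mirror image of the appoggiatura, which leaps in and steps out on a strong beat.)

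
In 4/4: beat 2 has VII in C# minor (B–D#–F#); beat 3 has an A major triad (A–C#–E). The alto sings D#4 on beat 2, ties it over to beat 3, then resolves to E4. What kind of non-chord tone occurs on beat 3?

Retardation.

The harmony at that moment is A major triad (A, C#, E); D#4 is not a chord tone.
It is held over (the same pitch as the preceding D#4) and left by step up to E4.
Held over from the previous chord and resolving up by step — a retardation.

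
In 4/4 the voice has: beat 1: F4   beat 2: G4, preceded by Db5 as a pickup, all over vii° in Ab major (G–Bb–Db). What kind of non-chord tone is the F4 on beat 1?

Appoggiatura.

The harmony at that moment is G diminished triad (G, Bb, Db); F4 is not a chord tone.
It is approached by leap down from Db5 and left by step up to G4.
Leap in, step out, metrically accented — an appoggiatura.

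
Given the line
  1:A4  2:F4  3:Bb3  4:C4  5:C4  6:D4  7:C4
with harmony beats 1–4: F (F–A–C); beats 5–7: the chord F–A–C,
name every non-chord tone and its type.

The harmony at that moment is F major triad (F, A, C); Bb3 is not a chord tone.
It is approached by leap down from F4 and left by step up to C4.
Leap in, step out — an appoggiatura.
The harmony at that moment is F major triad (F, A, C); D4 is not a chord tone.
It is approached by step up from C4 and left by step down to C4.
Step away and step back to the same note — a neighbor tone (upper neighbor).

Bb3 (beat 3) — appoggiatura; D4 (beat 6) — neighbor tone.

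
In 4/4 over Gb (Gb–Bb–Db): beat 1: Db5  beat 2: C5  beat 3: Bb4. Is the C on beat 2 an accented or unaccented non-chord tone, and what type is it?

Unaccented passing tone.

The harmony at that moment is Gb major triad (Gb, Bb, Db); C5 is not a chord tone.
It is approached by step down from Db5 and left by step down to Bb4.
Step in, step out in the same direction — a passing tone.
It falls on a weak beat, so it is unaccented.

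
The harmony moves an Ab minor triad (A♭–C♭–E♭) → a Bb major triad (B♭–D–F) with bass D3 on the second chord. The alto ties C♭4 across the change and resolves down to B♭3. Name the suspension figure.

At the second chord the bass is D3. The suspended C♭4 lies a seventh above the bass; after resolving down by step to B♭3, the interval above the bass becomes a sixth.
Suspension figures are named by those two intervals: 7–6.

7–6 suspension.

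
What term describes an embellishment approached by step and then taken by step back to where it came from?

Neighbor tone.

Approach: by step. Departure: by step in the opposite direction, back to the starting pitch.
Stepwise on both sides but reversing to return to the same chord tone — a neighbor tone. (Had it continued onward in the same direction it would be a passing tone instead.)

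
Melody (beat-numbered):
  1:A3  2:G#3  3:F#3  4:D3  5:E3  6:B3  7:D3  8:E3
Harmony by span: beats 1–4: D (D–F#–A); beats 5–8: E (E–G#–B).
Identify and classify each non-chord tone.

The harmony at that moment is D major triad (D, F#, A); G#3 is not a chord tone.
It is approached by step down from A3 and left by step down to F#3.
Step in, step out in the same direction — a passing tone.
The harmony at that moment is E major triad (E, G#, B); D3 is not a chord tone.
It is approached by leap down from B3 and left by step up to E3.
Leap in, step out — an appoggiatura.

G#3 (beat 2) — passing tone; D3 (beat 7) — appoggiatura.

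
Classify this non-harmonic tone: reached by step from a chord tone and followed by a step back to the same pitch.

Approach: by step. Departure: by step in the opposite direction, back to the starting pitch.
Stepwise on both sides but reversing to return to the same chord tone — a neighbor tone. (Had it continued onward in the same direction it would be a passing tone instead.)

Neighbor tone.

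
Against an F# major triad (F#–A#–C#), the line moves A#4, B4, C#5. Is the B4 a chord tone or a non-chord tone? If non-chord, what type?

Non-chord tone — a passing tone.

The harmony at that moment is F# major triad (F#, A#, C#); B4 is not a chord tone.
It is approached by step up from A#4 and left by step up to C#5.
Step in, step out in the same direction — a passing tone.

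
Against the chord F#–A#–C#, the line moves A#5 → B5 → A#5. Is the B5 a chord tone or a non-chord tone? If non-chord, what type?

The harmony at that moment is F# major triad (F#, A#, C#); B5 is not a chord tone.
It is approached by step up from A#5 and left by step down to A#5.
Step away and step back to the same note — a neighbor tone (upper neighbor).

Non-chord tone — a neighbor tone.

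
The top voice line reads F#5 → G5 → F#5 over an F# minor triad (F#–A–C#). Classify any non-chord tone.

G5 is a neighbor tone.

The harmony at that moment is F# minor triad (F#, A, C#); G5 is not a chord tone.
It is approached by step up from F#5 and left by step down to F#5.
Step away and step back to the same note — a neighbor tone (upper neighbor).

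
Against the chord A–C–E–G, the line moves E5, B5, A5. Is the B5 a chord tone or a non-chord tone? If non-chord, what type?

The harmony at that moment is A minor seventh chord (A, C, E, G); B5 is not a chord tone.
It is approached by leap up from E5 and left by step down to A5.
Leap in, step out — an appoggiatura.

Non-chord tone — an appoggiatura.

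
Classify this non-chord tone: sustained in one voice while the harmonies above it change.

Approach: none. Departure: none — a single pitch is sustained while the chords change around it, passing through harmonies that do not contain it.
No melodic motion at all; the dissonance is created entirely by the moving harmonies against the stationary note — a pedal tone (pedal point).

Pedal tone.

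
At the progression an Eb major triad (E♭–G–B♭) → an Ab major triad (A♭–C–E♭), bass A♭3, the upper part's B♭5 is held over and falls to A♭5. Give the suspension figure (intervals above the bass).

At the second chord the bass is A♭3. The suspended B♭5 lies a ninth above the bass; after resolving down by step to A♭5, the interval above the bass becomes an octave.
Suspension figures are named by those two intervals: 9–8.

9–8 suspension.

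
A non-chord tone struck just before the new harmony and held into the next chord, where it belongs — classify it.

Anticipation.

Approach: ahead of the chord change (typically by step), so it is dissonant against the current harmony. Departure: none — the same pitch is restated or held and is a chord tone of the new harmony.
Dissonant first, consonant once the harmony catches up: the note simply arrives early — an anticipation. (The reverse timing, consonant first and dissonant after the change, would be a suspension or retardation.)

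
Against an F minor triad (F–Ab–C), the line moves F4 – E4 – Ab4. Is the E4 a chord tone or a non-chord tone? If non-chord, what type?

Non-chord tone — an escape tone.

The harmony at that moment is F minor triad (F, Ab, C); E4 is not a chord tone.
It is approached by step down from F4 and left by leap up to Ab4.
Step in, leap out — an escape tone.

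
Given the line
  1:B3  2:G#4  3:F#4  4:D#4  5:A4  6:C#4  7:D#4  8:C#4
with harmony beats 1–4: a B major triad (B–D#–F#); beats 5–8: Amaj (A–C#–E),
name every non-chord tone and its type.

The harmony at that moment is B major triad (B, D#, F#); G#4 is not a chord tone.
It is approached by leap up from B3 and left by step down to F#4.
Leap in, step out — an appoggiatura.
The harmony at that moment is A major triad (A, C#, E); D#4 is not a chord tone.
It is approached by step up from C#4 and left by step down to C#4.
Step away and step back to the same note — a neighbor tone (upper neighbor).

G#4 (beat 2) — appoggiatura; D#4 (beat 7) — neighbor tone.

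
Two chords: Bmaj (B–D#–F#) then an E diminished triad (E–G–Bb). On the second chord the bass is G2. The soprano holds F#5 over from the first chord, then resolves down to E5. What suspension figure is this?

7–6 suspension.

At the second chord the bass is G2. The suspended F#5 lies a seventh above the bass; after resolving down by step to E5, the interval above the bass becomes a sixth.
Suspension figures are named by those two intervals: 7–6.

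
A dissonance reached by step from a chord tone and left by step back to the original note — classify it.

Approach: by step. Departure: by step in the opposite direction, back to the starting pitch.
Stepwise on both sides but reversing to return to the same chord tone — a neighbor tone. (Had it continued onward in the same direction it would be a passing tone instead.)

Neighbor tone.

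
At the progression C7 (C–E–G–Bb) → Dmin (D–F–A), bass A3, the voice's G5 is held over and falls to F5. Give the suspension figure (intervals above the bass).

At the second chord the bass is A3. The suspended G5 lies a seventh above the bass; after resolving down by step to F5, the interval above the bass becomes a sixth.
Suspension figures are named by those two intervals: 7–6.

7–6 suspension.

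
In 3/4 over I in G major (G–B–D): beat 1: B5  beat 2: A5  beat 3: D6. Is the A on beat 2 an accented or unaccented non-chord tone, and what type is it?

Unaccented escape tone.

The harmony at that moment is G major triad (G, B, D); A5 is not a chord tone.
It is approached by step down from B5 and left by leap up to D6.
Step in, leap out — an escape tone.
It falls on a weak beat, so it is unaccented.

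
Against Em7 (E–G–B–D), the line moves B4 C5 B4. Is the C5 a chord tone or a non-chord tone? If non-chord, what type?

The harmony at that moment is E minor seventh chord (E, G, B, D); C5 is not a chord tone.
It is approached by step up from B4 and left by step down to B4.
Step away and step back to the same note — a neighbor tone (upper neighbor).

Non-chord tone — a neighbor tone.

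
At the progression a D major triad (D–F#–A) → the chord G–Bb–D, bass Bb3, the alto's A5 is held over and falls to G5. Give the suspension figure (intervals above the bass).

7–6 suspension.

At the second chord the bass is Bb3. The suspended A5 lies a seventh above the bass; after resolving down by step to G5, the interval above the bass becomes a sixth.
Suspension figures are named by those two intervals: 7–6.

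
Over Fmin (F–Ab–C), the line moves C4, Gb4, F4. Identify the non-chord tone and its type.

The harmony at that moment is F minor triad (F, Ab, C); Gb4 is not a chord tone.
It is approached by leap up from C4 and left by step down to F4.
Leap in, step out — an appoggiatura.

Gb4 is an appoggiatura.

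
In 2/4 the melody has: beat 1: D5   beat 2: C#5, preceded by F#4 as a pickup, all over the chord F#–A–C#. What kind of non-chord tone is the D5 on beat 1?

The harmony at that moment is F# minor triad (F#, A, C#); D5 is not a chord tone.
It is approached by leap up from F#4 and left by step down to C#5.
Leap in, step out, metrically accented — an appoggiatura.

Appoggiatura.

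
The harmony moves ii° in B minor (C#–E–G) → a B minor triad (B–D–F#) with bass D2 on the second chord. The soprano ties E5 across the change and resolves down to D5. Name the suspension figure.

9–8 suspension.

At the second chord the bass is D2. The suspended E5 lies a ninth above the bass; after resolving down by step to D5, the interval above the bass becomes an octave.
Suspension figures are named by those two intervals: 9–8.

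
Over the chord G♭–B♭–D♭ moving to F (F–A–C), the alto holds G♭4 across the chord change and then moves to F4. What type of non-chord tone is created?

G♭4 is a suspension.

The harmony at that moment is F major triad (F, A, C); G♭4 is not a chord tone.
It is held over (the same pitch as the preceding G♭4) and left by step down to F4.
Held over from the previous chord and resolving down by step — a suspension.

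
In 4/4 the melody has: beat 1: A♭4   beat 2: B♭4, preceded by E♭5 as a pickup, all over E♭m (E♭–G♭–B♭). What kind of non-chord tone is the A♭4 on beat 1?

Appoggiatura.

The harmony at that moment is E♭ minor triad (E♭, G♭, B♭); A♭4 is not a chord tone.
It is approached by leap down from E♭5 and left by step up to B♭4.
Leap in, step out, metrically accented — an appoggiatura.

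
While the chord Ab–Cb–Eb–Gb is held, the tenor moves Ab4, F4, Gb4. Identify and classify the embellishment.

The harmony at that moment is Ab minor seventh chord (Ab, Cb, Eb, Gb); F4 is not a chord tone.
It is approached by leap down from Ab4 and left by step up to Gb4.
Leap in, step out — an appoggiatura.

F4 is an appoggiatura.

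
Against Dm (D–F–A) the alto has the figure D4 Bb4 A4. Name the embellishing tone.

Bb4 is an appoggiatura.

The harmony at that moment is D minor triad (D, F, A); Bb4 is not a chord tone.
It is approached by leap up from D4 and left by step down to A4.
Leap in, step out — an appoggiatura.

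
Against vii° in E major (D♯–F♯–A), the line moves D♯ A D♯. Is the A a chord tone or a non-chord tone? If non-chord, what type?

D# diminished triad contains D♯, F♯, A; A is the fifth, so it is a chord tone.

Chord tone (the fifth of D# diminished triad).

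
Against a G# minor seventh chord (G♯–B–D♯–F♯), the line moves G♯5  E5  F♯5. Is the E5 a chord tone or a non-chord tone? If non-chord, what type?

The harmony at that moment is G♯ minor seventh chord (G♯, B, D♯, F♯); E5 is not a chord tone.
It is approached by leap down from G♯5 and left by step up to F♯5.
Leap in, step out — an appoggiatura.

Non-chord tone — an appoggiatura.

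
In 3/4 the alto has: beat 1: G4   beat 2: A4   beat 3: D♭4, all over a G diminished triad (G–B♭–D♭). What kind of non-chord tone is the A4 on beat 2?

Escape tone.

The harmony at that moment is G diminished triad (G, B♭, D♭); A4 is not a chord tone.
It is approached by step up from G4 and left by leap down to D♭4.
Step in, leap out, on a weak beat — an escape tone.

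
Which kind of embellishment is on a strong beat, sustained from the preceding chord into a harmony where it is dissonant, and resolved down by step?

Suspension.

Approach: by preparation — the pitch is first a chord tone, then held (tied or repeated) while the harmony changes under it. Departure: down by step. Metric position: strong.
A prepared dissonance that resolves downward by step — a suspension. (The same figure resolving upward would be a retardation.)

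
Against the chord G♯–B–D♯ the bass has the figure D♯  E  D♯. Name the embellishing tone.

The harmony at that moment is G♯ minor triad (G♯, B, D♯); E is not a chord tone.
It is approached by step up from D♯ and left by step down to D♯.
Step away and step back to the same note — a neighbor tone (upper neighbor).

E is a neighbor tone.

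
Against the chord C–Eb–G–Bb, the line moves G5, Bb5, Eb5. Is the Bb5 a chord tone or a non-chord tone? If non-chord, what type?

Chord tone (the seventh of C minor seventh chord).

C minor seventh chord contains C, Eb, G, Bb; Bb is the seventh, so it is a chord tone.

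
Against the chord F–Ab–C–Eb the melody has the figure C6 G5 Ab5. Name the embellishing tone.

The harmony at that moment is F minor seventh chord (F, Ab, C, Eb); G5 is not a chord tone.
It is approached by leap down from C6 and left by step up to Ab5.
Leap in, step out — an appoggiatura.

G5 is an appoggiatura.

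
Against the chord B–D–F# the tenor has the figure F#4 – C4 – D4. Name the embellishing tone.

C4 is an appoggiatura.

The harmony at that moment is B minor triad (B, D, F#); C4 is not a chord tone.
It is approached by leap down from F#4 and left by step up to D4.
Leap in, step out — an appoggiatura.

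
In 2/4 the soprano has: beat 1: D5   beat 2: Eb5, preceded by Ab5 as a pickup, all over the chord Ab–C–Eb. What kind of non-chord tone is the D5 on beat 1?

The harmony at that moment is Ab major triad (Ab, C, Eb); D5 is not a chord tone.
It is approached by leap down from Ab5 and left by step up to Eb5.
Leap in, step out, metrically accented — an appoggiatura.

Appoggiatura.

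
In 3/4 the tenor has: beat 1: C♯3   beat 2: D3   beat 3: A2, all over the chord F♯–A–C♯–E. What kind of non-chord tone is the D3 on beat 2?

The harmony at that moment is F♯ minor seventh chord (F♯, A, C♯, E); D3 is not a chord tone.
It is approached by step up from C♯3 and left by leap down to A2.
Step in, leap out, on a weak beat — an escape tone.

Escape tone.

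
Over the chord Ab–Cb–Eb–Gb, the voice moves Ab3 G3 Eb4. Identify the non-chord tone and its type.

The harmony at that moment is Ab minor seventh chord (Ab, Cb, Eb, Gb); G3 is not a chord tone.
It is approached by step down from Ab3 and left by leap up to Eb4.
Step in, leap out — an escape tone.

G3 is an escape tone.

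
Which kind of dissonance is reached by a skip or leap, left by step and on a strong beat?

Approach: by leap. Departure: by step. Metric position: strong.
Leap in, step out, in a metrically strong position — an appoggiatura. (It is the mirror image of the escape tone, which steps in and leaps out from a weak position.)

Appoggiatura.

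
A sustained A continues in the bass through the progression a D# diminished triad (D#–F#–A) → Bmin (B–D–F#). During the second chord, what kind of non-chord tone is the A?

Pedal tone (pedal point).

The harmony at that moment is B minor triad (B, D, F#); A is not a chord tone.
It is held over (the same pitch as the preceding A) and then sustained as the same pitch into the next harmony.
Sustained through a change of harmony — a pedal tone.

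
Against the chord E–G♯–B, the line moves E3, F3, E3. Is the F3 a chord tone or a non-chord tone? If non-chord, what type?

The harmony at that moment is E major triad (E, G♯, B); F3 is not a chord tone.
It is approached by step up from E3 and left by step down to E3.
Step away and step back to the same note — a neighbor tone (upper neighbor).

Non-chord tone — a neighbor tone.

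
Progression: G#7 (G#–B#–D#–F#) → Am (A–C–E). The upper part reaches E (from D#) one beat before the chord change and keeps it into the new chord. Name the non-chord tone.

The harmony at that moment is G# dominant seventh chord (G#, B#, D#, F#); E is not a chord tone.
It is approached by step up from D# and then sustained as the same pitch into the next harmony.
Arriving early and becoming a chord tone when the harmony changes — an anticipation.

E is an anticipation.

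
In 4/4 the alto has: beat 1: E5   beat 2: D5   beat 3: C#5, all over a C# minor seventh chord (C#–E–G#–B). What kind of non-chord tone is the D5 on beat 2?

The harmony at that moment is C# minor seventh chord (C#, E, G#, B); D5 is not a chord tone.
It is approached by step down from E5 and left by step down to C#5.
Step in, step out in the same direction — a passing tone.

Passing tone.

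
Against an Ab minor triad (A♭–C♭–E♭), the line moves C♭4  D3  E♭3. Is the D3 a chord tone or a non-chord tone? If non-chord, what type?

Non-chord tone — an appoggiatura.

The harmony at that moment is A♭ minor triad (A♭, C♭, E♭); D3 is not a chord tone.
It is approached by leap down from C♭4 and left by step up to E♭3.
Leap in, step out — an appoggiatura.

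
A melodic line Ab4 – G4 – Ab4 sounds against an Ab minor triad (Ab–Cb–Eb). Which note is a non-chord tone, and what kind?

G4 is a neighbor tone.

The harmony at that moment is Ab minor triad (Ab, Cb, Eb); G4 is not a chord tone.
It is approached by step down from Ab4 and left by step up to Ab4.
Step away and step back to the same note — a neighbor tone (lower neighbor).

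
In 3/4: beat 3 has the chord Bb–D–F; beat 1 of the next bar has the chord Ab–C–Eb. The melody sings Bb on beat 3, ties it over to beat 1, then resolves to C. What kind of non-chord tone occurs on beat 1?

Retardation.

The harmony at that moment is Ab major triad (Ab, C, Eb); Bb is not a chord tone.
It is held over (the same pitch as the preceding Bb) and left by step up to C.
Held over from the previous chord and resolving up by step — a retardation.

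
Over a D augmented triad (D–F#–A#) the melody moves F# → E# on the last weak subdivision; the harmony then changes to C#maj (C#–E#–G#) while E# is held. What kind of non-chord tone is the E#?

The harmony at that moment is D augmented triad (D, F#, A#); E# is not a chord tone.
It is approached by step down from F# and then sustained as the same pitch into the next harmony.
Arriving early and becoming a chord tone when the harmony changes — an anticipation.

E# is an anticipation.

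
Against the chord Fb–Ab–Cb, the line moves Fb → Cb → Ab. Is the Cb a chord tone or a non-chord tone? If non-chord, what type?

Chord tone (the fifth of Fb major triad).

Fb major triad contains Fb, Ab, Cb; Cb is the fifth, so it is a chord tone.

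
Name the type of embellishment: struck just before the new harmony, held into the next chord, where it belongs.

Approach: ahead of the chord change (typically by step), so it is dissonant against the current harmony. Departure: none — the same pitch is restated or held and is a chord tone of the new harmony.
Dissonant first, consonant once the harmony catches up: the note simply arrives early — an anticipation. (The reverse timing, consonant first and dissonant after the change, would be a suspension or retardation.)

Anticipation.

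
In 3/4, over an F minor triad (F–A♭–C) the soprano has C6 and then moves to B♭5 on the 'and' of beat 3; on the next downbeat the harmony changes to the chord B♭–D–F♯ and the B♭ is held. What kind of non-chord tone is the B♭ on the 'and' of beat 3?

Anticipation.

The harmony at that moment is F minor triad (F, A♭, C); B♭5 is not a chord tone.
It is approached by step down from C6 and then sustained as the same pitch into the next harmony.
Arriving early and becoming a chord tone when the harmony changes — an anticipation.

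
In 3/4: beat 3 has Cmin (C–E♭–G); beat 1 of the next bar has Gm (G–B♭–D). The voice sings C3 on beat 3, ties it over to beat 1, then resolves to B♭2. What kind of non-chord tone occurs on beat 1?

Suspension.

The harmony at that moment is G minor triad (G, B♭, D); C3 is not a chord tone.
It is held over (the same pitch as the preceding C3) and left by step down to B♭2.
Held over from the previous chord and resolving down by step — a suspension.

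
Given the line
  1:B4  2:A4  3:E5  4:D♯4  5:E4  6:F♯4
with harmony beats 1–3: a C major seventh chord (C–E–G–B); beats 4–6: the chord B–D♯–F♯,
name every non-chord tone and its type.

A4 (beat 2) — escape tone; E4 (beat 5) — passing tone.

The harmony at that moment is C major seventh chord (C, E, G, B); A4 is not a chord tone.
It is approached by step down from B4 and left by leap up to E5.
Step in, leap out — an escape tone.
The harmony at that moment is B major triad (B, D♯, F♯); E4 is not a chord tone.
It is approached by step up from D♯4 and left by step up to F♯4.
Step in, step out in the same direction — a passing tone.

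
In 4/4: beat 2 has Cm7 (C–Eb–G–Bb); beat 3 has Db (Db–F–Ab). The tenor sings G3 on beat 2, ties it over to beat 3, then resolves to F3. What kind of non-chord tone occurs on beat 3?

Suspension.

The harmony at that moment is Db major triad (Db, F, Ab); G3 is not a chord tone.
It is held over (the same pitch as the preceding G3) and left by step down to F3.
Held over from the previous chord and resolving down by step — a suspension.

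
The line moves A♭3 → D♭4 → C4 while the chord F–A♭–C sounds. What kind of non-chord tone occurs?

D♭4 is an appoggiatura.

The harmony at that moment is F minor triad (F, A♭, C); D♭4 is not a chord tone.
It is approached by leap up from A♭3 and left by step down to C4.
Leap in, step out — an appoggiatura.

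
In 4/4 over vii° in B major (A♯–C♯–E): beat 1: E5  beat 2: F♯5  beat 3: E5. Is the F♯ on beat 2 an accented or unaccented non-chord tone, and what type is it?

The harmony at that moment is A♯ diminished triad (A♯, C♯, E); F♯5 is not a chord tone.
It is approached by step up from E5 and left by step down to E5.
Step away and step back to the same note — a neighbor tone (upper neighbor).
It falls on a weak beat, so it is unaccented.

Unaccented neighbor tone.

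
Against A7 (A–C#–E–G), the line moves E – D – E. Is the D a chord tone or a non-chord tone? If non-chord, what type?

Non-chord tone — a neighbor tone.

The harmony at that moment is A dominant seventh chord (A, C#, E, G); D is not a chord tone.
It is approached by step down from E and left by step up to E.
Step away and step back to the same note — a neighbor tone (lower neighbor).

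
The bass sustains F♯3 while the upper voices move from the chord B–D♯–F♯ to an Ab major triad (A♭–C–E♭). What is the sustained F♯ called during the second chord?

The harmony at that moment is A♭ major triad (A♭, C, E♭); F♯3 is not a chord tone.
It is held over (the same pitch as the preceding F♯3) and then sustained as the same pitch into the next harmony.
Sustained through a change of harmony — a pedal tone.

Pedal tone (pedal point).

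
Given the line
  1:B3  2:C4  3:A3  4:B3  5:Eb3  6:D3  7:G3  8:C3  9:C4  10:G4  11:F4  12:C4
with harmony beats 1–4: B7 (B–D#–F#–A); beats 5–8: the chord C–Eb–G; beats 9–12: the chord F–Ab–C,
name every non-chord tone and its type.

C4 (beat 2) — escape tone; D3 (beat 6) — escape tone; G4 (beat 10) — appoggiatura.

The harmony at that moment is B dominant seventh chord (B, D#, F#, A); C4 is not a chord tone.
It is approached by step up from B3 and left by leap down to A3.
Step in, leap out — an escape tone.
The harmony at that moment is C minor triad (C, Eb, G); D3 is not a chord tone.
It is approached by step down from Eb3 and left by leap up to G3.
Step in, leap out — an escape tone.
The harmony at that moment is F minor triad (F, Ab, C); G4 is not a chord tone.
It is approached by leap up from C4 and left by step down to F4.
Leap in, step out — an appoggiatura.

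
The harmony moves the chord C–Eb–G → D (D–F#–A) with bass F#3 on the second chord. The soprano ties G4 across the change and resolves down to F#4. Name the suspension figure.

9–8 suspension.

At the second chord the bass is F#3. The suspended G4 lies a ninth above the bass; after resolving down by step to F#4, the interval above the bass becomes an octave.
Suspension figures are named by those two intervals: 9–8.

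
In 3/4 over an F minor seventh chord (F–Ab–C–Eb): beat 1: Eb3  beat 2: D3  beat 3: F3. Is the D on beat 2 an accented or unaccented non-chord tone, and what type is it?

The harmony at that moment is F minor seventh chord (F, Ab, C, Eb); D3 is not a chord tone.
It is approached by step down from Eb3 and left by leap up to F3.
Step in, leap out — an escape tone.
It falls on a weak beat, so it is unaccented.

Unaccented escape tone.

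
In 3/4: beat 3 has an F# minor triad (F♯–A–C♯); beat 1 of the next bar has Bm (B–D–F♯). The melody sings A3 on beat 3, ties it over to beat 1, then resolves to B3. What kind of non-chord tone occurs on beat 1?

The harmony at that moment is B minor triad (B, D, F♯); A3 is not a chord tone.
It is held over (the same pitch as the preceding A3) and left by step up to B3.
Held over from the previous chord and resolving up by step — a retardation.

Retardation.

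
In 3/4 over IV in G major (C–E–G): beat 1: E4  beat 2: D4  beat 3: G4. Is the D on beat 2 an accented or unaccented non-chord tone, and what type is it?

The harmony at that moment is C major triad (C, E, G); D4 is not a chord tone.
It is approached by step down from E4 and left by leap up to G4.
Step in, leap out — an escape tone.
It falls on a weak beat, so it is unaccented.

Unaccented escape tone.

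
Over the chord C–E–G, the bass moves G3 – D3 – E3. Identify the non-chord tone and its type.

D3 is an appoggiatura.

The harmony at that moment is C major triad (C, E, G); D3 is not a chord tone.
It is approached by leap down from G3 and left by step up to E3.
Leap in, step out — an appoggiatura.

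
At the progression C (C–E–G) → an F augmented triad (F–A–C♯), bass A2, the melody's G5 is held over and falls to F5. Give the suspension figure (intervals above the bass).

At the second chord the bass is A2. The suspended G5 lies a seventh above the bass; after resolving down by step to F5, the interval above the bass becomes a sixth.
Suspension figures are named by those two intervals: 7–6.

7–6 suspension.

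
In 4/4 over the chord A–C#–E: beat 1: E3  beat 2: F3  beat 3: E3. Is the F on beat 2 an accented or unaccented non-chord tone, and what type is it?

The harmony at that moment is A major triad (A, C#, E); F3 is not a chord tone.
It is approached by step up from E3 and left by step down to E3.
Step away and step back to the same note — a neighbor tone (upper neighbor).
It falls on a weak beat, so it is unaccented.

Unaccented neighbor tone.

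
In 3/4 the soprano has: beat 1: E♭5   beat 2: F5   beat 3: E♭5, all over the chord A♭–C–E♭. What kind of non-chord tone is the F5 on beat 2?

Upper neighbor tone.

The harmony at that moment is A♭ major triad (A♭, C, E♭); F5 is not a chord tone.
It is approached by step up from E♭5 and left by step down to E♭5.
Step away and step back to the same note — a neighbor tone (upper neighbor).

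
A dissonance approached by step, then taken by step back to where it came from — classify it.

Approach: by step. Departure: by step in the opposite direction, back to the starting pitch.
Stepwise on both sides but reversing to return to the same chord tone — a neighbor tone. (Had it continued onward in the same direction it would be a passing tone instead.)

Neighbor tone.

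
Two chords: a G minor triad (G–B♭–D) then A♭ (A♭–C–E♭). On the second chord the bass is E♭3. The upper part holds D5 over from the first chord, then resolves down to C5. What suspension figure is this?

7–6 suspension.

At the second chord the bass is E♭3. The suspended D5 lies a seventh above the bass; after resolving down by step to C5, the interval above the bass becomes a sixth.
Suspension figures are named by those two intervals: 7–6.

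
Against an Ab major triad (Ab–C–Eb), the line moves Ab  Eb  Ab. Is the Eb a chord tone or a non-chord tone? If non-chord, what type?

Chord tone (the fifth of Ab major triad).

Ab major triad contains Ab, C, Eb; Eb is the fifth, so it is a chord tone.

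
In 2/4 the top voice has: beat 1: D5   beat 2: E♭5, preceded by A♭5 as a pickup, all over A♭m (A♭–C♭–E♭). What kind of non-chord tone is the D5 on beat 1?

The harmony at that moment is A♭ minor triad (A♭, C♭, E♭); D5 is not a chord tone.
It is approached by leap down from A♭5 and left by step up to E♭5.
Leap in, step out, metrically accented — an appoggiatura.

Appoggiatura.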